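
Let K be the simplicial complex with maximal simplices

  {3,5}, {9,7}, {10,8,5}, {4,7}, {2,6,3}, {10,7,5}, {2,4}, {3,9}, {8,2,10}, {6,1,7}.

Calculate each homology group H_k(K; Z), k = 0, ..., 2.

H_0 ≅ Z,  H_1 ≅ Z^4,  H_2 = 0.

Take the total order 1 < 2 < 3 < 4 < 5 < 6 < 7 < 8 < 9 < 10 on the vertex set. Then K (dimension 2) consists of the simplices:

  0-simplices (10): [1], [2], [3], [4], [5], [6], [7], [8], [9], [10]
  1-simplices (18): [1,6], [1,7], [2,3], [2,4], [2,6], [2,8], [2,10], [3,5], [3,6], [3,9], [4,7], [5,7], [5,8], [5,10], [6,7], [7,9], [7,10], [8,10]
  2-simplices (5): [1,6,7], [2,3,6], [2,8,10], [5,7,10], [5,8,10]

so the chain groups are C_0 ≅ Z^10, C_1 ≅ Z^18, C_2 ≅ Z^5.

Boundary ∂_1: C_1 → C_0 is given by ∂[p,q] = [q] − [p]. For instance
  ∂[6,7] = [7] − [6].
As a 10×18 matrix over Z this has rank 9, with invariant factors (1,1,1,1,1,1,1,1,1).

The boundary map ∂_2: C_2 → C_1 sends each 2-simplex [p,q,r] to [q,r] − [p,r] + [p,q]. For instance
  ∂[2,8,10] = [8,10] − [2,10] + [2,8],
  ∂[5,8,10] = [8,10] − [5,10] + [5,8].
The resulting 18×5 matrix has rank 5, and its Smith normal form has invariant factors (1,1,1,1,1).

From H_k ≅ ker(∂_k) / im(∂_{k+1}) we obtain:

  H_0: rank C_0 − rank ∂_1 = 10 − 9 = 1, and the invariant factors of ∂_1 are all 1, so H_0 = Z.
  H_1: rank ker ∂_1 − rank ∂_2 = (18 − 9) − 5 = 4, and the invariant factors of ∂_2 are all 1, so H_1 = Z^4.
  H_2: rank ker ∂_2 − rank ∂_3 = (5 − 5) − 0 = 0, and there is no ∂_3, so H_2 = 0.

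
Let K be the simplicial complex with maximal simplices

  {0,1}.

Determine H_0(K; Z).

H_0 ≅ Z.

Order the vertices as 0 < 1. Listing each simplex with vertices in this order, K has dimension 1 with simplices:

  0-simplices (2): [0], [1]
  1-simplices (1): [0,1]

Hence C_0 ≅ Z^2, C_1 ≅ Z^1.

Boundary ∂_1: C_1 → C_0 maps an edge to its endpoints' difference, ∂[p,q] = q − p.
The resulting 2×1 matrix has rank 1, and its Smith normal form has invariant factors (1).

Computing H_k = (kernel of ∂_k) / (image of ∂_{k+1}):

  H_0: rank C_0 − rank ∂_1 = 2 − 1 = 1, and the invariant factors of ∂_1 are all 1, so H_0 ≅ Z.

(K is a triangulation of the 1-simplex.)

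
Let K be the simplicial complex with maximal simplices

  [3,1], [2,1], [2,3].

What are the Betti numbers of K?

b_0 = 1, b_1 = 1.

We work with the vertex ordering 1 < 2 < 3. The simplices of K, each written with vertices in increasing order, are:

  0-simplices (3): [1], [2], [3]
  1-simplices (3): [1,2], [1,3], [2,3]

Hence C_0 ≅ Z^3, C_1 ≅ Z^3.

∂_1: C_1 → C_0 maps an edge to its endpoints' difference, ∂[p,q] = q − p. For instance
  ∂[1,3] = [3] − [1].
The resulting 3×3 matrix has rank 2, and its Smith normal form has invariant factors (1,1).

Computing H_k = (kernel of ∂_k) / (image of ∂_{k+1}):

  H_0: rank C_0 − rank ∂_1 = 3 − 2 = 1, and the invariant factors of ∂_1 are all 1, so H_0 ≅ Z.
  H_1: rank ker ∂_1 − rank ∂_2 = (3 − 2) − 0 = 1, and there is no ∂_2, so H_1 ≅ Z.

As a check, the Euler characteristic is 3 − 3 = 0, which agrees with 1 − 1 = 0.

Hence the Betti numbers are b_0 = 1, b_1 = 1.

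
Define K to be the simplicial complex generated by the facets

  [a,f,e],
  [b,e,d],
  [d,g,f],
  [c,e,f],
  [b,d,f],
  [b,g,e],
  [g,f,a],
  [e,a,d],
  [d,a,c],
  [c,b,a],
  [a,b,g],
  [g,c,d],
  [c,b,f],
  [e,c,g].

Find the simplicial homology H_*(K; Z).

H_0 = Z,  H_1 = Z^2,  H_2 = Z.

K has 7 vertices, 21 edges, 14 triangles.
rank ∂_0 = 0, rank ∂_1 = 6 ⇒ b_0 = 7 − 0 − 6 = 1; all invariant factors of ∂_1 are 1 so no torsion. So H_0 = Z.
rank ∂_1 = 6, rank ∂_2 = 13 ⇒ b_1 = 21 − 6 − 13 = 2; all invariant factors of ∂_2 are 1 so no torsion. So H_1 = Z^2.
rank ∂_2 = 13, rank ∂_3 = 0 ⇒ b_2 = 14 − 13 − 0 = 1. So H_2 = Z.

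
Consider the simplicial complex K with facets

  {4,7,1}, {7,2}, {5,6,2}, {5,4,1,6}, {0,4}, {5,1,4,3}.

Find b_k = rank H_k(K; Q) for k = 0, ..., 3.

Fix the vertex order 0 < 1 < 2 < 3 < 4 < 5 < 6 < 7 and write every simplex with vertices in increasing order. Then dim K = 3 and the simplices of K are:

  0-simplices (8): [0], [1], [2], [3], [4], [5], [6], [7]
  1-simplices (15): [0,4], [1,3], [1,4], [1,5], [1,6], [1,7], [2,5], [2,6], [2,7], [3,4], [3,5], [4,5], [4,6], [4,7], [5,6]
  2-simplices (9): [1,3,4], [1,3,5], [1,4,5], [1,4,6], [1,4,7], [1,5,6], [2,5,6], [3,4,5], [4,5,6]
  3-simplices (2): [1,3,4,5], [1,4,5,6]

so the chain groups are C_0 ≅ Z^8, C_1 ≅ Z^15, C_2 ≅ Z^9, C_3 ≅ Z^2.

Boundary ∂_1: C_1 → C_0 sends each edge [p,q] (with p < q) to q − p. For instance
  ∂[3,4] = [4] − [3].
This gives a 8×15 integer matrix of rank 7; reducing to Smith normal form yields diagonal entries (1,1,1,1,1,1,1).

The boundary map ∂_2: C_2 → C_1 sends each 2-simplex [p,q,r] to [q,r] − [p,r] + [p,q]. For instance
  ∂[1,4,7] = [4,7] − [1,7] + [1,4],
  ∂[1,4,5] = [4,5] − [1,5] + [1,4].
The resulting 15×9 matrix has rank 7, and its Smith normal form has invariant factors (1,1,1,1,1,1,1).

Boundary ∂_3: C_3 → C_2 sends each 3-simplex σ to the alternating sum Σ_i (−1)^i (σ with its i-th vertex removed). For instance
  ∂[1,4,5,6] = [4,5,6] − [1,5,6] + [1,4,6] − [1,4,5],
  ∂[1,3,4,5] = [3,4,5] − [1,4,5] + [1,3,5] − [1,3,4].
As a 9×2 matrix over Z this has rank 2, with invariant factors (1,1).

Now H_k = ker ∂_k / im ∂_{k+1}, so:

  H_0: rank C_0 − rank ∂_1 = 8 − 7 = 1, and the invariant factors of ∂_1 are all 1, so H_0 ≅ Z.
  H_1: rank ker ∂_1 − rank ∂_2 = (15 − 7) − 7 = 1, and the invariant factors of ∂_2 are all 1, so H_1 ≅ Z.
  H_2: rank ker ∂_2 − rank ∂_3 = (9 − 7) − 2 = 0, and the invariant factors of ∂_3 are all 1, so H_2 ≅ 0.
  H_3: rank ker ∂_3 − rank ∂_4 = (2 − 2) − 0 = 0, and there is no ∂_4, so H_3 ≅ 0.

Hence the Betti numbers are b_0 = 1, b_1 = 1, b_2 = 0, b_3 = 0.

b_0 = 1, b_1 = 1, b_2 = 0, b_3 = 0.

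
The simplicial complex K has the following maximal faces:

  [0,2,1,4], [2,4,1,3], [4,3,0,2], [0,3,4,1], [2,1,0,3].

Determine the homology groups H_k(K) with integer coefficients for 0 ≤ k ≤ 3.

Order the vertices as 0 < 1 < 2 < 3 < 4. Listing each simplex with vertices in this order, K has dimension 3 with simplices:

  0-simplices (5): [0], [1], [2], [3], [4]
  1-simplices (10): [0,1], [0,2], [0,3], [0,4], [1,2], [1,3], [1,4], [2,3], [2,4], [3,4]
  2-simplices (10): [0,1,2], [0,1,3], [0,1,4], [0,2,3], [0,2,4], [0,3,4], [1,2,3], [1,2,4], [1,3,4], [2,3,4]
  3-simplices (5): [0,1,2,3], [0,1,2,4], [0,1,3,4], [0,2,3,4], [1,2,3,4]

Hence C_0 ≅ Z^5, C_1 ≅ Z^10, C_2 ≅ Z^10, C_3 ≅ Z^5.

Boundary ∂_1: C_1 → C_0 maps an edge to its endpoints' difference, ∂[p,q] = q − p. For instance
  ∂[0,2] = [2] − [0].
The 5×10 boundary matrix has rank 4 and Smith normal form diag(1,1,1,1).

Boundary ∂_2: C_2 → C_1 acts by ∂[p,q,r] = [q,r] − [p,r] + [p,q]. For instance
  ∂[0,1,4] = [1,4] − [0,4] + [0,1],
  ∂[0,1,2] = [1,2] − [0,2] + [0,1].
This gives a 10×10 integer matrix of rank 6; reducing to Smith normal form yields diagonal entries (1,1,1,1,1,1).

Boundary ∂_3: C_3 → C_2 sends each 3-simplex σ to the alternating sum Σ_i (−1)^i (σ with its i-th vertex removed). For instance
  ∂[1,2,3,4] = [2,3,4] − [1,3,4] + [1,2,4] − [1,2,3],
  ∂[0,1,2,4] = [1,2,4] − [0,2,4] + [0,1,4] − [0,1,2].
The 10×5 boundary matrix has rank 4 and Smith normal form diag(1,1,1,1).

Computing H_k = (kernel of ∂_k) / (image of ∂_{k+1}):

  H_0: rank C_0 − rank ∂_1 = 5 − 4 = 1, and the invariant factors of ∂_1 are all 1, so H_0 ≅ Z.
  H_1: rank ker ∂_1 − rank ∂_2 = (10 − 4) − 6 = 0, and the invariant factors of ∂_2 are all 1, so H_1 ≅ 0.
  H_2: rank ker ∂_2 − rank ∂_3 = (10 − 6) − 4 = 0, and the invariant factors of ∂_3 are all 1, so H_2 ≅ 0.
  H_3: rank ker ∂_3 − rank ∂_4 = (5 − 4) − 0 = 1, and there is no ∂_4, so H_3 ≅ Z.

As a check, the Euler characteristic is 5 − 10 + 10 − 5 = 0, which agrees with 1 − 0 + 0 − 1 = 0.

H_0 ≅ Z,  H_1 = 0,  H_2 = 0,  H_3 ≅ Z.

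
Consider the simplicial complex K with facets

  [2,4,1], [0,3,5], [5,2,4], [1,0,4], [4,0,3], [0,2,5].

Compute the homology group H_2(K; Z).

K has 6 vertices, 12 edges, 6 triangles.
rank ∂_2 = 6, rank ∂_3 = 0 ⇒ b_2 = 6 − 6 − 0 = 0. So H_2 = 0.

H_2 ≅ 0.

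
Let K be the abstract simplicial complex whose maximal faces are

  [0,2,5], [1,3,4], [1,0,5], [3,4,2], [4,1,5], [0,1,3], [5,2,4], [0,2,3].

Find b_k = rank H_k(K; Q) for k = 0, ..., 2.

b_0 = 1, b_1 = 0, b_2 = 1.

Take the total order 0 < 1 < 2 < 3 < 4 < 5 on the vertex set. Then K (dimension 2) consists of the simplices:

  0-simplices (6): [0], [1], [2], [3], [4], [5]
  1-simplices (12): [0,1], [0,2], [0,3], [0,5], [1,3], [1,4], [1,5], [2,3], [2,4], [2,5], [3,4], [4,5]
  2-simplices (8): [0,1,3], [0,1,5], [0,2,3], [0,2,5], [1,3,4], [1,4,5], [2,3,4], [2,4,5]

so the chain groups are C_0 ≅ Z^6, C_1 ≅ Z^12, C_2 ≅ Z^8.

Boundary ∂_1: C_1 → C_0 maps an edge to its endpoints' difference, ∂[p,q] = q − p. For instance
  ∂[2,5] = [5] − [2].
The resulting 6×12 matrix has rank 5, and its Smith normal form has invariant factors (1,1,1,1,1).

Boundary ∂_2: C_2 → C_1 acts by ∂[p,q,r] = [q,r] − [p,r] + [p,q]. For instance
  ∂[1,4,5] = [4,5] − [1,5] + [1,4],
  ∂[0,1,3] = [1,3] − [0,3] + [0,1].
The 12×8 boundary matrix has rank 7 and Smith normal form diag(1,1,1,1,1,1,1).

Computing H_k = (kernel of ∂_k) / (image of ∂_{k+1}):

  H_0: rank C_0 − rank ∂_1 = 6 − 5 = 1, and the invariant factors of ∂_1 are all 1, so H_0 = Z.
  H_1: rank ker ∂_1 − rank ∂_2 = (12 − 5) − 7 = 0, and the invariant factors of ∂_2 are all 1, so H_1 = 0.
  H_2: rank ker ∂_2 − rank ∂_3 = (8 − 7) − 0 = 1, and there is no ∂_3, so H_2 = Z.

(K is a triangulation of the 2-sphere S^2.)

Hence the Betti numbers are b_0 = 1, b_1 = 0, b_2 = 1.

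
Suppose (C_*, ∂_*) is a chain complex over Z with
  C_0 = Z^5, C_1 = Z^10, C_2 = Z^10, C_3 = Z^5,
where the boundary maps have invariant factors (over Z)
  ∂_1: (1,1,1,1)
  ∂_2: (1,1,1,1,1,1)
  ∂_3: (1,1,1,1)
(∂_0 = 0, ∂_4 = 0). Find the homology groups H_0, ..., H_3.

H_0 = Z,  H_1 = 0,  H_2 = 0,  H_3 = Z.

H_0: b_0 = 5 − 0 − 4 = 1; torsion from ∂_1 factors > 1: none. So H_0 = Z.
H_1: b_1 = 10 − 4 − 6 = 0; torsion from ∂_2 factors > 1: none. So H_1 = 0.
H_2: b_2 = 10 − 6 − 4 = 0; torsion from ∂_3 factors > 1: none. So H_2 = 0.
H_3: b_3 = 5 − 4 − 0 = 1; torsion from ∂_4 factors > 1: none. So H_3 = Z.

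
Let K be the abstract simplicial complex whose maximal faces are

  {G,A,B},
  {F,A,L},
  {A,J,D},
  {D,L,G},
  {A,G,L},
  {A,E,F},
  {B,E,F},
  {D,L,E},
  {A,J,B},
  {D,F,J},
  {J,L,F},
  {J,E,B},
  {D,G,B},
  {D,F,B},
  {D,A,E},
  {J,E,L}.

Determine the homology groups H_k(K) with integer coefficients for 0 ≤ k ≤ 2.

Take the total order A < B < D < E < F < G < J < L on the vertex set. Then K (dimension 2) consists of the simplices:

  0-simplices (8): A, B, D, E, F, G, J, L
  1-simplices (24): AB, AD, AE, AF, AG, AJ, AL, BD, BE, BF, BG, BJ, DE, DF, DG, DJ, DL, EF, EJ, EL, FJ, FL, GL, JL
  2-simplices (16): ABG, ABJ, ADE, ADJ, AEF, AFL, AGL, BDF, BDG, BEF, BEJ, DEL, DFJ, DGL, EJL, FJL

giving chain groups C_0 ≅ Z^8, C_1 ≅ Z^24, C_2 ≅ Z^16.

∂_1: C_1 → C_0 is given by ∂[p,q] = [q] − [p]. For instance
  ∂DG = G − D.
This gives a 8×24 integer matrix of rank 7; reducing to Smith normal form yields diagonal entries (1,1,1,1,1,1,1).

The boundary map ∂_2: C_2 → C_1 acts by ∂[p,q,r] = [q,r] − [p,r] + [p,q]. For instance
  ∂DFJ = FJ − DJ + DF,
  ∂BEJ = EJ − BJ + BE.
This gives a 24×16 integer matrix of rank 15; reducing to Smith normal form yields diagonal entries (1,1,1,1,1,1,1,1,1,1,1,1,1,1,1).

From H_k ≅ ker(∂_k) / im(∂_{k+1}) we obtain:

  H_0: rank C_0 − rank ∂_1 = 8 − 7 = 1, and the invariant factors of ∂_1 are all 1, so H_0 ≅ Z.
  H_1: rank ker ∂_1 − rank ∂_2 = (24 − 7) − 15 = 2, and the invariant factors of ∂_2 are all 1, so H_1 ≅ Z^2.
  H_2: rank ker ∂_2 − rank ∂_3 = (16 − 15) − 0 = 1, and there is no ∂_3, so H_2 ≅ Z.

H_0 ≅ Z,  H_1 ≅ Z^2,  H_2 ≅ Z.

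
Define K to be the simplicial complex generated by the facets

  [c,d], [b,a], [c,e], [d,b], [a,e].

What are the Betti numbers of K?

b_0 = 1, b_1 = 1.

Order the vertices as a < b < c < d < e. Listing each simplex with vertices in this order, K has dimension 1 with simplices:

  0-simplices (5): a, b, c, d, e
  1-simplices (5): ab, ae, bd, cd, ce

so the chain groups are C_0 ≅ Z^5, C_1 ≅ Z^5.

∂_1: C_1 → C_0 maps an edge to its endpoints' difference, ∂[p,q] = q − p. For instance
  ∂bd = d − b.
This gives a 5×5 integer matrix of rank 4; reducing to Smith normal form yields diagonal entries (1,1,1,1).

Reading off H_k = ker ∂_k / im ∂_{k+1}:

  H_0: rank C_0 − rank ∂_1 = 5 − 4 = 1, and the invariant factors of ∂_1 are all 1, so H_0 = Z.
  H_1: rank ker ∂_1 − rank ∂_2 = (5 − 4) − 0 = 1, and there is no ∂_2, so H_1 = Z.

(K is a triangulation of the circle S^1.)

Hence the Betti numbers are b_0 = 1, b_1 = 1.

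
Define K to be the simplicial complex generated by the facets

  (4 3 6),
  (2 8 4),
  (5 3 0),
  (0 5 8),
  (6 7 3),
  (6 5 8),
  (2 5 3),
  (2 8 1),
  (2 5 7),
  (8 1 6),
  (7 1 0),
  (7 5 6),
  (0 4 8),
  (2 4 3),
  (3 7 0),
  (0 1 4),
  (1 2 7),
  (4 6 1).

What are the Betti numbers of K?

b_0 = 1, b_1 = 1, b_2 = 0.

K has 9 vertices, 27 edges, 18 triangles.
rank ∂_0 = 0, rank ∂_1 = 8 ⇒ b_0 = 9 − 0 − 8 = 1; all invariant factors of ∂_1 are 1 so no torsion. So H_0 = Z.
rank ∂_1 = 8, rank ∂_2 = 18 ⇒ b_1 = 27 − 8 − 18 = 1; ∂_2 has invariant factor(s) [2] giving torsion. So H_1 = Z ⊕ Z_2.
rank ∂_2 = 18, rank ∂_3 = 0 ⇒ b_2 = 18 − 18 − 0 = 0. So H_2 = 0.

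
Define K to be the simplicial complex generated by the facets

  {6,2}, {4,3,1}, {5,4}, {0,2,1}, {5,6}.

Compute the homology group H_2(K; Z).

K has 7 vertices, 9 edges, 2 triangles.
rank ∂_2 = 2, rank ∂_3 = 0 ⇒ b_2 = 2 − 2 − 0 = 0. So H_2 = 0.

H_2 = 0.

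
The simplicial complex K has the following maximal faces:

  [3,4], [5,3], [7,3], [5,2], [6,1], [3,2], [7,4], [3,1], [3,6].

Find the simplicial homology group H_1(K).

H_1 ≅ Z^3.

Fix the vertex order 1 < 2 < 3 < 4 < 5 < 6 < 7 and write every simplex with vertices in increasing order. Then dim K = 1 and the simplices of K are:

  0-simplices (7): [1], [2], [3], [4], [5], [6], [7]
  1-simplices (9): [1,3], [1,6], [2,3], [2,5], [3,4], [3,5], [3,6], [3,7], [4,7]

Hence C_0 ≅ Z^7, C_1 ≅ Z^9.

The boundary map ∂_1: C_1 → C_0 is given by ∂[p,q] = [q] − [p].
This gives a 7×9 integer matrix of rank 6; reducing to Smith normal form yields diagonal entries (1,1,1,1,1,1).

Computing H_k = (kernel of ∂_k) / (image of ∂_{k+1}):

  H_1: rank ker ∂_1 − rank ∂_2 = (9 − 6) − 0 = 3, and there is no ∂_2, so H_1 = Z^3.

(K is a triangulation of a wedge of 3 circles.)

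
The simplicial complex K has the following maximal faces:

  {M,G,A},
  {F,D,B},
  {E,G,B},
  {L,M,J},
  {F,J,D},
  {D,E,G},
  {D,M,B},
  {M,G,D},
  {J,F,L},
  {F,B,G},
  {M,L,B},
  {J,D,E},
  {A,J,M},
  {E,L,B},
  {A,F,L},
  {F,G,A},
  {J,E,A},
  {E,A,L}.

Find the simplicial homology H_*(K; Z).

We work with the vertex ordering A < B < D < E < F < G < J < L < M. The simplices of K, each written with vertices in increasing order, are:

  0-simplices (9): A, B, D, E, F, G, J, L, M
  1-simplices (27): AE, AF, AG, AJ, AL, AM, BD, BE, BF, BG, BL, BM, DE, DF, DG, DJ, DM, EG, EJ, EL, FG, FJ, FL, GM, JL, JM, LM
  2-simplices (18): AEJ, AEL, AFG, AFL, AGM, AJM, BDF, BDM, BEG, BEL, BFG, BLM, DEG, DEJ, DFJ, DGM, FJL, JLM

Hence C_0 ≅ Z^9, C_1 ≅ Z^27, C_2 ≅ Z^18.

∂_1: C_1 → C_0 maps an edge to its endpoints' difference, ∂[p,q] = q − p. For instance
  ∂FL = L − F.
This gives a 9×27 integer matrix of rank 8; reducing to Smith normal form yields diagonal entries (1,1,1,1,1,1,1,1).

Boundary ∂_2: C_2 → C_1 sends each 2-simplex [p,q,r] to [q,r] − [p,r] + [p,q]. For instance
  ∂BDF = DF − BF + BD,
  ∂DEG = EG − DG + DE.
This gives a 27×18 integer matrix of rank 18; reducing to Smith normal form yields diagonal entries (1,1,1,1,1,1,1,1,1,1,1,1,1,1,1,1,1,2).

From H_k ≅ ker(∂_k) / im(∂_{k+1}) we obtain:

  H_0: rank C_0 − rank ∂_1 = 9 − 8 = 1, and the invariant factors of ∂_1 are all 1, so H_0 ≅ Z.
  H_1: rank ker ∂_1 − rank ∂_2 = (27 − 8) − 18 = 1, and ∂_2 has invariant factor 2 > 1, so H_1 ≅ Z ⊕ Z/2.
  H_2: rank ker ∂_2 − rank ∂_3 = (18 − 18) − 0 = 0, and there is no ∂_3, so H_2 ≅ 0.

H_0 ≅ Z,  H_1 ≅ Z ⊕ Z/2,  H_2 = 0.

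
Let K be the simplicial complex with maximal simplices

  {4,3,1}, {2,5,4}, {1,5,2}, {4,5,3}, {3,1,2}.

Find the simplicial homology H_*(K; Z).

Take the total order 1 < 2 < 3 < 4 < 5 on the vertex set. Then K (dimension 2) consists of the simplices:

  0-simplices (5): [1], [2], [3], [4], [5]
  1-simplices (10): [1,2], [1,3], [1,4], [1,5], [2,3], [2,4], [2,5], [3,4], [3,5], [4,5]
  2-simplices (5): [1,2,3], [1,2,5], [1,3,4], [2,4,5], [3,4,5]

giving chain groups C_0 ≅ Z^5, C_1 ≅ Z^10, C_2 ≅ Z^5.

∂_1: C_1 → C_0 is given by ∂[p,q] = [q] − [p].
The 5×10 boundary matrix has rank 4 and Smith normal form diag(1,1,1,1).

∂_2: C_2 → C_1 acts by ∂[p,q,r] = [q,r] − [p,r] + [p,q]. For instance
  ∂[1,3,4] = [3,4] − [1,4] + [1,3],
  ∂[1,2,3] = [2,3] − [1,3] + [1,2].
As a 10×5 matrix over Z this has rank 5, with invariant factors (1,1,1,1,1).

Reading off H_k = ker ∂_k / im ∂_{k+1}:

  H_0: rank C_0 − rank ∂_1 = 5 − 4 = 1, and the invariant factors of ∂_1 are all 1, so H_0 ≅ Z.
  H_1: rank ker ∂_1 − rank ∂_2 = (10 − 4) − 5 = 1, and the invariant factors of ∂_2 are all 1, so H_1 ≅ Z.
  H_2: rank ker ∂_2 − rank ∂_3 = (5 − 5) − 0 = 0, and there is no ∂_3, so H_2 ≅ 0.

As a check, the Euler characteristic is 5 − 10 + 5 = 0, which agrees with 1 − 1 + 0 = 0.
(K is a triangulation of the Möbius band.)

H_0 ≅ Z,  H_1 ≅ Z,  H_2 = 0.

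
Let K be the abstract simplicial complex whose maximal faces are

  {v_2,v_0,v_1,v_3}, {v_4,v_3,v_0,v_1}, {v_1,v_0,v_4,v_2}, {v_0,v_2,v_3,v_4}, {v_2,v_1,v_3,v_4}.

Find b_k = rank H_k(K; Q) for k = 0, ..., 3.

K has 5 vertices, 10 edges, 10 triangles, 5 3-simplices.
rank ∂_0 = 0, rank ∂_1 = 4 ⇒ b_0 = 5 − 0 − 4 = 1; all invariant factors of ∂_1 are 1 so no torsion. So H_0 = Z.
rank ∂_1 = 4, rank ∂_2 = 6 ⇒ b_1 = 10 − 4 − 6 = 0; all invariant factors of ∂_2 are 1 so no torsion. So H_1 = 0.
rank ∂_2 = 6, rank ∂_3 = 4 ⇒ b_2 = 10 − 6 − 4 = 0; all invariant factors of ∂_3 are 1 so no torsion. So H_2 = 0.
rank ∂_3 = 4, rank ∂_4 = 0 ⇒ b_3 = 5 − 4 − 0 = 1. So H_3 = Z.

b_0 = 1, b_1 = 0, b_2 = 0, b_3 = 1.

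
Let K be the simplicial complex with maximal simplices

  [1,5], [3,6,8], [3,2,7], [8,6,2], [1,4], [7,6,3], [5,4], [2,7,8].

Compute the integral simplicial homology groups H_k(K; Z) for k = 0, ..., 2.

H_0 = Z^2,  H_1 = Z^2,  H_2 = 0.

Take the total order 1 < 2 < 3 < 4 < 5 < 6 < 7 < 8 on the vertex set. Then K (dimension 2) consists of the simplices:

  0-simplices (8): [1], [2], [3], [4], [5], [6], [7], [8]
  1-simplices (13): [1,4], [1,5], [2,3], [2,6], [2,7], [2,8], [3,6], [3,7], [3,8], [4,5], [6,7], [6,8], [7,8]
  2-simplices (5): [2,3,7], [2,6,8], [2,7,8], [3,6,7], [3,6,8]

Hence C_0 ≅ Z^8, C_1 ≅ Z^13, C_2 ≅ Z^5.

The boundary map ∂_1: C_1 → C_0 sends each edge [p,q] (with p < q) to q − p.
The 8×13 boundary matrix has rank 6 and Smith normal form diag(1,1,1,1,1,1).

∂_2: C_2 → C_1 acts by ∂[p,q,r] = [q,r] − [p,r] + [p,q]. For instance
  ∂[2,7,8] = [7,8] − [2,8] + [2,7],
  ∂[2,6,8] = [6,8] − [2,8] + [2,6].
The 13×5 boundary matrix has rank 5 and Smith normal form diag(1,1,1,1,1).

Reading off H_k = ker ∂_k / im ∂_{k+1}:

  H_0: rank C_0 − rank ∂_1 = 8 − 6 = 2, and the invariant factors of ∂_1 are all 1, so H_0 ≅ Z^2.
  H_1: rank ker ∂_1 − rank ∂_2 = (13 − 6) − 5 = 2, and the invariant factors of ∂_2 are all 1, so H_1 ≅ Z^2.
  H_2: rank ker ∂_2 − rank ∂_3 = (5 − 5) − 0 = 0, and there is no ∂_3, so H_2 ≅ 0.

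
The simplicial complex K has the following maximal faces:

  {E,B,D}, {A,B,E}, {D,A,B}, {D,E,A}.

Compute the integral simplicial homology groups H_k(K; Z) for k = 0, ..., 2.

Fix the vertex order A < B < D < E and write every simplex with vertices in increasing order. Then dim K = 2 and the simplices of K are:

  0-simplices (4): A, B, D, E
  1-simplices (6): AB, AD, AE, BD, BE, DE
  2-simplices (4): ABD, ABE, ADE, BDE

so the chain groups are C_0 ≅ Z^4, C_1 ≅ Z^6, C_2 ≅ Z^4.

Boundary ∂_1: C_1 → C_0 maps an edge to its endpoints' difference, ∂[p,q] = q − p.
The 4×6 boundary matrix has rank 3 and Smith normal form diag(1,1,1).

∂_2: C_2 → C_1 acts by ∂[p,q,r] = [q,r] − [p,r] + [p,q]. For instance
  ∂ABD = BD − AD + AB,
  ∂ABE = BE − AE + AB.
This gives a 6×4 integer matrix of rank 3; reducing to Smith normal form yields diagonal entries (1,1,1).

Computing H_k = (kernel of ∂_k) / (image of ∂_{k+1}):

  H_0: rank C_0 − rank ∂_1 = 4 − 3 = 1, and the invariant factors of ∂_1 are all 1, so H_0 ≅ Z.
  H_1: rank ker ∂_1 − rank ∂_2 = (6 − 3) − 3 = 0, and the invariant factors of ∂_2 are all 1, so H_1 ≅ 0.
  H_2: rank ker ∂_2 − rank ∂_3 = (4 − 3) − 0 = 1, and there is no ∂_3, so H_2 ≅ Z.

As a check, the Euler characteristic is 4 − 6 + 4 = 2, which agrees with 1 − 0 + 1 = 2.
(K is a triangulation of the 2-sphere S^2.)

H_0 ≅ Z,  H_1 = 0,  H_2 ≅ Z.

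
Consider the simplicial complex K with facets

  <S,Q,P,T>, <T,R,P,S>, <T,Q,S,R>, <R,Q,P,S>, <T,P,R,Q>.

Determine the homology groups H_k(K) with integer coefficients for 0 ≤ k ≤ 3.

H_0 = Z,  H_1 = 0,  H_2 = 0,  H_3 = Z.

We work with the vertex ordering P < Q < R < S < T. The simplices of K, each written with vertices in increasing order, are:

  0-simplices (5): P, Q, R, S, T
  1-simplices (10): PQ, PR, PS, PT, QR, QS, QT, RS, RT, ST
  2-simplices (10): PQR, PQS, PQT, PRS, PRT, PST, QRS, QRT, QST, RST
  3-simplices (5): PQRS, PQRT, PQST, PRST, QRST

Hence C_0 ≅ Z^5, C_1 ≅ Z^10, C_2 ≅ Z^10, C_3 ≅ Z^5.

Boundary ∂_1: C_1 → C_0 sends each edge [p,q] (with p < q) to q − p. For instance
  ∂PT = T − P.
The resulting 5×10 matrix has rank 4, and its Smith normal form has invariant factors (1,1,1,1).

The boundary map ∂_2: C_2 → C_1 sends each 2-simplex [p,q,r] to [q,r] − [p,r] + [p,q]. For instance
  ∂PST = ST − PT + PS,
  ∂PQT = QT − PT + PQ.
As a 10×10 matrix over Z this has rank 6, with invariant factors (1,1,1,1,1,1).

∂_3: C_3 → C_2 sends each 3-simplex σ to the alternating sum Σ_i (−1)^i (σ with its i-th vertex removed). For instance
  ∂PRST = RST − PST + PRT − PRS,
  ∂PQST = QST − PST + PQT − PQS.
The resulting 10×5 matrix has rank 4, and its Smith normal form has invariant factors (1,1,1,1).

Reading off H_k = ker ∂_k / im ∂_{k+1}:

  H_0: rank C_0 − rank ∂_1 = 5 − 4 = 1, and the invariant factors of ∂_1 are all 1, so H_0 = Z.
  H_1: rank ker ∂_1 − rank ∂_2 = (10 − 4) − 6 = 0, and the invariant factors of ∂_2 are all 1, so H_1 = 0.
  H_2: rank ker ∂_2 − rank ∂_3 = (10 − 6) − 4 = 0, and the invariant factors of ∂_3 are all 1, so H_2 = 0.
  H_3: rank ker ∂_3 − rank ∂_4 = (5 − 4) − 0 = 1, and there is no ∂_4, so H_3 = Z.

As a check, the Euler characteristic is 5 − 10 + 10 − 5 = 0, which agrees with 1 − 0 + 0 − 1 = 0.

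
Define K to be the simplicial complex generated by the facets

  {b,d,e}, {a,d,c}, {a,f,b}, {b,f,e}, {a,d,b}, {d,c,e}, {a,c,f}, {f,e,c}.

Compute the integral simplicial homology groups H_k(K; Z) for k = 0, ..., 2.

We work with the vertex ordering a < b < c < d < e < f. The simplices of K, each written with vertices in increasing order, are:

  0-simplices (6): a, b, c, d, e, f
  1-simplices (12): ab, ac, ad, af, bd, be, bf, cd, ce, cf, de, ef
  2-simplices (8): abd, abf, acd, acf, bde, bef, cde, cef

Hence C_0 ≅ Z^6, C_1 ≅ Z^12, C_2 ≅ Z^8.

The boundary map ∂_1: C_1 → C_0 sends each edge [p,q] (with p < q) to q − p. For instance
  ∂be = e − b.
The resulting 6×12 matrix has rank 5, and its Smith normal form has invariant factors (1,1,1,1,1).

∂_2: C_2 → C_1 maps a triangle to the signed sum of its edges. For instance
  ∂acd = cd − ad + ac,
  ∂abf = bf − af + ab.
The 12×8 boundary matrix has rank 7 and Smith normal form diag(1,1,1,1,1,1,1).

Now H_k = ker ∂_k / im ∂_{k+1}, so:

  H_0: rank C_0 − rank ∂_1 = 6 − 5 = 1, and the invariant factors of ∂_1 are all 1, so H_0 = Z.
  H_1: rank ker ∂_1 − rank ∂_2 = (12 − 5) − 7 = 0, and the invariant factors of ∂_2 are all 1, so H_1 = 0.
  H_2: rank ker ∂_2 − rank ∂_3 = (8 − 7) − 0 = 1, and there is no ∂_3, so H_2 = Z.

As a check, the Euler characteristic is 6 − 12 + 8 = 2, which agrees with 1 − 0 + 1 = 2.
(K is a triangulation of the 2-sphere S^2.)

H_0 = Z,  H_1 = 0,  H_2 = Z.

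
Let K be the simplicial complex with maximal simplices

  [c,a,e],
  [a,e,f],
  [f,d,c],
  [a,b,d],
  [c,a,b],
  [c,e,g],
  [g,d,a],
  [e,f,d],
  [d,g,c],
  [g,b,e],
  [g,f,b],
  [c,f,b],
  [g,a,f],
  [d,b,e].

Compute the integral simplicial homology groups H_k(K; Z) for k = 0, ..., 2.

We work with the vertex ordering a < b < c < d < e < f < g. The simplices of K, each written with vertices in increasing order, are:

  0-simplices (7): a, b, c, d, e, f, g
  1-simplices (21): ab, ac, ad, ae, af, ag, bc, bd, be, bf, bg, cd, ce, cf, cg, de, df, dg, ef, eg, fg
  2-simplices (14): abc, abd, ace, adg, aef, afg, bcf, bde, beg, bfg, cdf, cdg, ceg, def

so the chain groups are C_0 ≅ Z^7, C_1 ≅ Z^21, C_2 ≅ Z^14.

∂_1: C_1 → C_0 sends each edge [p,q] (with p < q) to q − p. For instance
  ∂cf = f − c.
As a 7×21 matrix over Z this has rank 6, with invariant factors (1,1,1,1,1,1).

∂_2: C_2 → C_1 maps a triangle to the signed sum of its edges. For instance
  ∂afg = fg − ag + af,
  ∂adg = dg − ag + ad.
The 21×14 boundary matrix has rank 13 and Smith normal form diag(1,1,1,1,1,1,1,1,1,1,1,1,1).

Computing H_k = (kernel of ∂_k) / (image of ∂_{k+1}):

  H_0: rank C_0 − rank ∂_1 = 7 − 6 = 1, and the invariant factors of ∂_1 are all 1, so H_0 = Z.
  H_1: rank ker ∂_1 − rank ∂_2 = (21 − 6) − 13 = 2, and the invariant factors of ∂_2 are all 1, so H_1 = Z^2.
  H_2: rank ker ∂_2 − rank ∂_3 = (14 − 13) − 0 = 1, and there is no ∂_3, so H_2 = Z.

As a check, the Euler characteristic is 7 − 21 + 14 = 0, which agrees with 1 − 2 + 1 = 0.

H_0 = Z,  H_1 = Z^2,  H_2 = Z.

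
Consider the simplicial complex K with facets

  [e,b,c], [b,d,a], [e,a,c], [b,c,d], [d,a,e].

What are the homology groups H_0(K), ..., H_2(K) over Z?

H_0 = Z,  H_1 = Z,  H_2 = 0.

K has 5 vertices, 10 edges, 5 triangles.
rank ∂_0 = 0, rank ∂_1 = 4 ⇒ b_0 = 5 − 0 − 4 = 1; all invariant factors of ∂_1 are 1 so no torsion. So H_0 ≅ Z.
rank ∂_1 = 4, rank ∂_2 = 5 ⇒ b_1 = 10 − 4 − 5 = 1; all invariant factors of ∂_2 are 1 so no torsion. So H_1 ≅ Z.
rank ∂_2 = 5, rank ∂_3 = 0 ⇒ b_2 = 5 − 5 − 0 = 0. So H_2 ≅ 0.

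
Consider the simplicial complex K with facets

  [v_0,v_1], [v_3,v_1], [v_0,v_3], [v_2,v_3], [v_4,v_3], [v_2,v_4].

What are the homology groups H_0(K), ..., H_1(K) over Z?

H_0 ≅ Z,  H_1 ≅ Z^2.

Take the total order v_0 < v_1 < v_2 < v_3 < v_4 on the vertex set. Then K (dimension 1) consists of the simplices:

  0-simplices (5): [v_0], [v_1], [v_2], [v_3], [v_4]
  1-simplices (6): [v_0,v_1], [v_0,v_3], [v_1,v_3], [v_2,v_3], [v_2,v_4], [v_3,v_4]

giving chain groups C_0 ≅ Z^5, C_1 ≅ Z^6.

The boundary map ∂_1: C_1 → C_0 maps an edge to its endpoints' difference, ∂[p,q] = q − p.
As a 5×6 matrix over Z this has rank 4, with invariant factors (1,1,1,1).

Now H_k = ker ∂_k / im ∂_{k+1}, so:

  H_0: rank C_0 − rank ∂_1 = 5 − 4 = 1, and the invariant factors of ∂_1 are all 1, so H_0 ≅ Z.
  H_1: rank ker ∂_1 − rank ∂_2 = (6 − 4) − 0 = 2, and there is no ∂_2, so H_1 ≅ Z^2.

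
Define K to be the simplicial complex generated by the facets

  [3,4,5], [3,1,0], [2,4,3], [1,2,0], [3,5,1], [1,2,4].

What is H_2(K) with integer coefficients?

We work with the vertex ordering 0 < 1 < 2 < 3 < 4 < 5. The simplices of K, each written with vertices in increasing order, are:

  0-simplices (6): [0], [1], [2], [3], [4], [5]
  1-simplices (12): [0,1], [0,2], [0,3], [1,2], [1,3], [1,4], [1,5], [2,3], [2,4], [3,4], [3,5], [4,5]
  2-simplices (6): [0,1,2], [0,1,3], [1,2,4], [1,3,5], [2,3,4], [3,4,5]

giving chain groups C_0 ≅ Z^6, C_1 ≅ Z^12, C_2 ≅ Z^6.

Boundary ∂_1: C_1 → C_0 sends each edge [p,q] (with p < q) to q − p.
The resulting 6×12 matrix has rank 5, and its Smith normal form has invariant factors (1,1,1,1,1).

Boundary ∂_2: C_2 → C_1 acts by ∂[p,q,r] = [q,r] − [p,r] + [p,q]. For instance
  ∂[3,4,5] = [4,5] − [3,5] + [3,4],
  ∂[0,1,2] = [1,2] − [0,2] + [0,1].
As a 12×6 matrix over Z this has rank 6, with invariant factors (1,1,1,1,1,1).

Reading off H_k = ker ∂_k / im ∂_{k+1}:

  H_2: rank ker ∂_2 − rank ∂_3 = (6 − 6) − 0 = 0, and there is no ∂_3, so H_2 ≅ 0.

H_2 ≅ 0.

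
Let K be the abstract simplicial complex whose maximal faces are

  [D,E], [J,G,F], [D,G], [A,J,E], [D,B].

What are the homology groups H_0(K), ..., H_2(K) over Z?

Take the total order A < B < D < E < F < G < J on the vertex set. Then K (dimension 2) consists of the simplices:

  0-simplices (7): A, B, D, E, F, G, J
  1-simplices (9): AE, AJ, BD, DE, DG, EJ, FG, FJ, GJ
  2-simplices (2): AEJ, FGJ

Hence C_0 ≅ Z^7, C_1 ≅ Z^9, C_2 ≅ Z^2.

∂_1: C_1 → C_0 is given by ∂[p,q] = [q] − [p].
As a 7×9 matrix over Z this has rank 6, with invariant factors (1,1,1,1,1,1).

The boundary map ∂_2: C_2 → C_1 sends each 2-simplex [p,q,r] to [q,r] − [p,r] + [p,q]. For instance
  ∂AEJ = EJ − AJ + AE,
  ∂FGJ = GJ − FJ + FG.
The 9×2 boundary matrix has rank 2 and Smith normal form diag(1,1).

Reading off H_k = ker ∂_k / im ∂_{k+1}:

  H_0: rank C_0 − rank ∂_1 = 7 − 6 = 1, and the invariant factors of ∂_1 are all 1, so H_0 = Z.
  H_1: rank ker ∂_1 − rank ∂_2 = (9 − 6) − 2 = 1, and the invariant factors of ∂_2 are all 1, so H_1 = Z.
  H_2: rank ker ∂_2 − rank ∂_3 = (2 − 2) − 0 = 0, and there is no ∂_3, so H_2 = 0.

H_0 = Z,  H_1 = Z,  H_2 = 0.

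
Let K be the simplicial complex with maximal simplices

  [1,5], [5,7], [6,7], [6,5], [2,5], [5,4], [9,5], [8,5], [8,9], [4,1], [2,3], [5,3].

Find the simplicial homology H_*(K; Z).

H_0 ≅ Z,  H_1 ≅ Z^4.

Take the total order 1 < 2 < 3 < 4 < 5 < 6 < 7 < 8 < 9 on the vertex set. Then K (dimension 1) consists of the simplices:

  0-simplices (9): [1], [2], [3], [4], [5], [6], [7], [8], [9]
  1-simplices (12): [1,4], [1,5], [2,3], [2,5], [3,5], [4,5], [5,6], [5,7], [5,8], [5,9], [6,7], [8,9]

giving chain groups C_0 ≅ Z^9, C_1 ≅ Z^12.

The boundary map ∂_1: C_1 → C_0 maps an edge to its endpoints' difference, ∂[p,q] = q − p.
The resulting 9×12 matrix has rank 8, and its Smith normal form has invariant factors (1,1,1,1,1,1,1,1).

From H_k ≅ ker(∂_k) / im(∂_{k+1}) we obtain:

  H_0: rank C_0 − rank ∂_1 = 9 − 8 = 1, and the invariant factors of ∂_1 are all 1, so H_0 = Z.
  H_1: rank ker ∂_1 − rank ∂_2 = (12 − 8) − 0 = 4, and there is no ∂_2, so H_1 = Z^4.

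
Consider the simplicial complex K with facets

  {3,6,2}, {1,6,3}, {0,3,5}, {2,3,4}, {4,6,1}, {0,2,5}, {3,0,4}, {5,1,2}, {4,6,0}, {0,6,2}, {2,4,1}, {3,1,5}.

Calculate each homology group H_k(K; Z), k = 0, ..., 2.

Order the vertices as 0 < 1 < 2 < 3 < 4 < 5 < 6. Listing each simplex with vertices in this order, K has dimension 2 with simplices:

  0-simplices (7): [0], [1], [2], [3], [4], [5], [6]
  1-simplices (18): [0,2], [0,3], [0,4], [0,5], [0,6], [1,2], [1,3], [1,4], [1,5], [1,6], [2,3], [2,4], [2,5], [2,6], [3,4], [3,5], [3,6], [4,6]
  2-simplices (12): [0,2,5], [0,2,6], [0,3,4], [0,3,5], [0,4,6], [1,2,4], [1,2,5], [1,3,5], [1,3,6], [1,4,6], [2,3,4], [2,3,6]

Hence C_0 ≅ Z^7, C_1 ≅ Z^18, C_2 ≅ Z^12.

The boundary map ∂_1: C_1 → C_0 is given by ∂[p,q] = [q] − [p]. For instance
  ∂[1,3] = [3] − [1].
As a 7×18 matrix over Z this has rank 6, with invariant factors (1,1,1,1,1,1).

Boundary ∂_2: C_2 → C_1 acts by ∂[p,q,r] = [q,r] − [p,r] + [p,q]. For instance
  ∂[2,3,4] = [3,4] − [2,4] + [2,3],
  ∂[0,3,4] = [3,4] − [0,4] + [0,3].
As a 18×12 matrix over Z this has rank 12, with invariant factors (1,1,1,1,1,1,1,1,1,1,1,2).

Reading off H_k = ker ∂_k / im ∂_{k+1}:

  H_0: rank C_0 − rank ∂_1 = 7 − 6 = 1, and the invariant factors of ∂_1 are all 1, so H_0 = Z.
  H_1: rank ker ∂_1 − rank ∂_2 = (18 − 6) − 12 = 0, and ∂_2 has invariant factor 2 > 1, so H_1 = Z/2.
  H_2: rank ker ∂_2 − rank ∂_3 = (12 − 12) − 0 = 0, and there is no ∂_3, so H_2 = 0.

(K is a triangulation of the real projective plane RP^2.)

H_0 = Z,  H_1 = Z/2,  H_2 = 0.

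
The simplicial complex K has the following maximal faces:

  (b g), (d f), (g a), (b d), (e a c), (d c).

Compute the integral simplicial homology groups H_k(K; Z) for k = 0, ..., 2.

H_0 ≅ Z,  H_1 ≅ Z,  H_2 = 0.

Order the vertices as a < b < c < d < e < f < g. Listing each simplex with vertices in this order, K has dimension 2 with simplices:

  0-simplices (7): a, b, c, d, e, f, g
  1-simplices (8): ac, ae, ag, bd, bg, cd, ce, df
  2-simplices (1): ace

giving chain groups C_0 ≅ Z^7, C_1 ≅ Z^8, C_2 ≅ Z^1.

∂_1: C_1 → C_0 is given by ∂[p,q] = [q] − [p]. For instance
  ∂bg = g − b.
As a 7×8 matrix over Z this has rank 6, with invariant factors (1,1,1,1,1,1).

Boundary ∂_2: C_2 → C_1 maps a triangle to the signed sum of its edges. For instance
  ∂ace = ce − ae + ac.
The 8×1 boundary matrix has rank 1 and Smith normal form diag(1).

From H_k ≅ ker(∂_k) / im(∂_{k+1}) we obtain:

  H_0: rank C_0 − rank ∂_1 = 7 − 6 = 1, and the invariant factors of ∂_1 are all 1, so H_0 ≅ Z.
  H_1: rank ker ∂_1 − rank ∂_2 = (8 − 6) − 1 = 1, and the invariant factors of ∂_2 are all 1, so H_1 ≅ Z.
  H_2: rank ker ∂_2 − rank ∂_3 = (1 − 1) − 0 = 0, and there is no ∂_3, so H_2 ≅ 0.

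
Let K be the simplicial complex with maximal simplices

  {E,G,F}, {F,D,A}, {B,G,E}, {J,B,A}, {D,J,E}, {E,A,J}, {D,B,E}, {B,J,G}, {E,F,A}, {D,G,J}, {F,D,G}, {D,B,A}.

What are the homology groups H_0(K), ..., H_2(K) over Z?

H_0 ≅ Z,  H_1 ≅ Z/2,  H_2 = 0.

We work with the vertex ordering A < B < D < E < F < G < J. The simplices of K, each written with vertices in increasing order, are:

  0-simplices (7): A, B, D, E, F, G, J
  1-simplices (18): AB, AD, AE, AF, AJ, BD, BE, BG, BJ, DE, DF, DG, DJ, EF, EG, EJ, FG, GJ
  2-simplices (12): ABD, ABJ, ADF, AEF, AEJ, BDE, BEG, BGJ, DEJ, DFG, DGJ, EFG

so the chain groups are C_0 ≅ Z^7, C_1 ≅ Z^18, C_2 ≅ Z^12.

The boundary map ∂_1: C_1 → C_0 maps an edge to its endpoints' difference, ∂[p,q] = q − p. For instance
  ∂DF = F − D.
As a 7×18 matrix over Z this has rank 6, with invariant factors (1,1,1,1,1,1).

The boundary map ∂_2: C_2 → C_1 acts by ∂[p,q,r] = [q,r] − [p,r] + [p,q]. For instance
  ∂DGJ = GJ − DJ + DG,
  ∂BDE = DE − BE + BD.
This gives a 18×12 integer matrix of rank 12; reducing to Smith normal form yields diagonal entries (1,1,1,1,1,1,1,1,1,1,1,2).

Reading off H_k = ker ∂_k / im ∂_{k+1}:

  H_0: rank C_0 − rank ∂_1 = 7 − 6 = 1, and the invariant factors of ∂_1 are all 1, so H_0 = Z.
  H_1: rank ker ∂_1 − rank ∂_2 = (18 − 6) − 12 = 0, and ∂_2 has invariant factor 2 > 1, so H_1 = Z/2.
  H_2: rank ker ∂_2 − rank ∂_3 = (12 − 12) − 0 = 0, and there is no ∂_3, so H_2 = 0.

As a check, the Euler characteristic is 7 − 18 + 12 = 1, which agrees with 1 − 0 + 0 = 1.
(K is a triangulation of the real projective plane RP^2.)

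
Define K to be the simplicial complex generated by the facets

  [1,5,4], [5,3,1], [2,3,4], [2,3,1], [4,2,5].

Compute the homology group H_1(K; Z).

H_1 = Z.

We work with the vertex ordering 1 < 2 < 3 < 4 < 5. The simplices of K, each written with vertices in increasing order, are:

  0-simplices (5): [1], [2], [3], [4], [5]
  1-simplices (10): [1,2], [1,3], [1,4], [1,5], [2,3], [2,4], [2,5], [3,4], [3,5], [4,5]
  2-simplices (5): [1,2,3], [1,3,5], [1,4,5], [2,3,4], [2,4,5]

so the chain groups are C_0 ≅ Z^5, C_1 ≅ Z^10, C_2 ≅ Z^5.

Boundary ∂_1: C_1 → C_0 is given by ∂[p,q] = [q] − [p]. For instance
  ∂[1,4] = [4] − [1].
The 5×10 boundary matrix has rank 4 and Smith normal form diag(1,1,1,1).

The boundary map ∂_2: C_2 → C_1 maps a triangle to the signed sum of its edges. For instance
  ∂[1,2,3] = [2,3] − [1,3] + [1,2],
  ∂[2,3,4] = [3,4] − [2,4] + [2,3].
This gives a 10×5 integer matrix of rank 5; reducing to Smith normal form yields diagonal entries (1,1,1,1,1).

From H_k ≅ ker(∂_k) / im(∂_{k+1}) we obtain:

  H_1: rank ker ∂_1 − rank ∂_2 = (10 − 4) − 5 = 1, and the invariant factors of ∂_2 are all 1, so H_1 = Z.

(K is a triangulation of the Möbius band.)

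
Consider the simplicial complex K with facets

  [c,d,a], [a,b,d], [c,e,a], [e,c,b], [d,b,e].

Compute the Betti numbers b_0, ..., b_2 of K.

b_0 = 1, b_1 = 1, b_2 = 0.

Order the vertices as a < b < c < d < e. Listing each simplex with vertices in this order, K has dimension 2 with simplices:

  0-simplices (5): a, b, c, d, e
  1-simplices (10): ab, ac, ad, ae, bc, bd, be, cd, ce, de
  2-simplices (5): abd, acd, ace, bce, bde

so the chain groups are C_0 ≅ Z^5, C_1 ≅ Z^10, C_2 ≅ Z^5.

∂_1: C_1 → C_0 is given by ∂[p,q] = [q] − [p]. For instance
  ∂bd = d − b.
This gives a 5×10 integer matrix of rank 4; reducing to Smith normal form yields diagonal entries (1,1,1,1).

The boundary map ∂_2: C_2 → C_1 maps a triangle to the signed sum of its edges. For instance
  ∂bce = ce − be + bc,
  ∂bde = de − be + bd.
The 10×5 boundary matrix has rank 5 and Smith normal form diag(1,1,1,1,1).

Reading off H_k = ker ∂_k / im ∂_{k+1}:

  H_0: rank C_0 − rank ∂_1 = 5 − 4 = 1, and the invariant factors of ∂_1 are all 1, so H_0 = Z.
  H_1: rank ker ∂_1 − rank ∂_2 = (10 − 4) − 5 = 1, and the invariant factors of ∂_2 are all 1, so H_1 = Z.
  H_2: rank ker ∂_2 − rank ∂_3 = (5 − 5) − 0 = 0, and there is no ∂_3, so H_2 = 0.

Hence the Betti numbers are b_0 = 1, b_1 = 1, b_2 = 0.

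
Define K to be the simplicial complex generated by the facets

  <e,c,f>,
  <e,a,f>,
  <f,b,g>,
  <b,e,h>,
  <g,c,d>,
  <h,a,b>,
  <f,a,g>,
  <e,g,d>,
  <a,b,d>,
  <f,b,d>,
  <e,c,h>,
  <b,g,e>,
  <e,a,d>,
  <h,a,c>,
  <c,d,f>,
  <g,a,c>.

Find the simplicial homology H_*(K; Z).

H_0 ≅ Z,  H_1 ≅ Z^2,  H_2 ≅ Z.

We work with the vertex ordering a < b < c < d < e < f < g < h. The simplices of K, each written with vertices in increasing order, are:

  0-simplices (8): a, b, c, d, e, f, g, h
  1-simplices (24): ab, ac, ad, ae, af, ag, ah, bd, be, bf, bg, bh, cd, ce, cf, cg, ch, de, df, dg, ef, eg, eh, fg
  2-simplices (16): abd, abh, acg, ach, ade, aef, afg, bdf, beg, beh, bfg, cdf, cdg, cef, ceh, deg

Hence C_0 ≅ Z^8, C_1 ≅ Z^24, C_2 ≅ Z^16.

The boundary map ∂_1: C_1 → C_0 is given by ∂[p,q] = [q] − [p].
This gives a 8×24 integer matrix of rank 7; reducing to Smith normal form yields diagonal entries (1,1,1,1,1,1,1).

Boundary ∂_2: C_2 → C_1 acts by ∂[p,q,r] = [q,r] − [p,r] + [p,q]. For instance
  ∂cdf = df − cf + cd,
  ∂cdg = dg − cg + cd.
As a 24×16 matrix over Z this has rank 15, with invariant factors (1,1,1,1,1,1,1,1,1,1,1,1,1,1,1).

Now H_k = ker ∂_k / im ∂_{k+1}, so:

  H_0: rank C_0 − rank ∂_1 = 8 − 7 = 1, and the invariant factors of ∂_1 are all 1, so H_0 ≅ Z.
  H_1: rank ker ∂_1 − rank ∂_2 = (24 − 7) − 15 = 2, and the invariant factors of ∂_2 are all 1, so H_1 ≅ Z^2.
  H_2: rank ker ∂_2 − rank ∂_3 = (16 − 15) − 0 = 1, and there is no ∂_3, so H_2 ≅ Z.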